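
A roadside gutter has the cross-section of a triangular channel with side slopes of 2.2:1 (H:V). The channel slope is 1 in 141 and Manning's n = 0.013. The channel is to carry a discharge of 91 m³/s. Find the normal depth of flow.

y_n = 2.44 m

Manning's equation rearranged: A R^(2/3) = nQ / (1·√S) = 0.013 × 91 / (√0.007092) = 14.05.
Try y = 2.89 m: A R^(2/3) = 22.06 — high.
Try y = 1.72 m: A R^(2/3) = 5.529 — low.
Try y = 2.44 m: A R^(2/3) = 14.05 — ≈ 14.05.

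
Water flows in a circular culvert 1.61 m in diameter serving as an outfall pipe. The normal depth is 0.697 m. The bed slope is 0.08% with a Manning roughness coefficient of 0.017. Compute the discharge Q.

For a circular section of diameter D = 1.61 m at depth y = 0.697 m, the central angle is θ = 2 arccos(1 − 2y/D) = 2.872 rad. Then A = (D²/8)(θ − sin θ) = 0.8446 m² and P = Dθ/2 = 2.312 m.
Hydraulic radius R = A/P = 0.8446/2.312 = 0.3652 m.
Manning's equation: Q = (1/n) A R^(2/3) S^(1/2) = (1/0.017) × 0.8446 × 0.3652^(2/3) × 0.0008^(1/2) = 0.718 m³/s.

Q = 0.718 m³/s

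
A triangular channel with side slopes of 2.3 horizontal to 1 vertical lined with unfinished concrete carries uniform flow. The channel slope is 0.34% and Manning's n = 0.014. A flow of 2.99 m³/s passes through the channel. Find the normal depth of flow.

y_n = 0.785 m

Manning's equation rearranged: A R^(2/3) = nQ / (1·√S) = 0.014 × 2.99 / (√0.0034) = 0.7179.
Trying y = 0.67 m: A R^(2/3) = 0.4701 — low.
Trying y = 0.785 m: A R^(2/3) = 0.7172 — matches.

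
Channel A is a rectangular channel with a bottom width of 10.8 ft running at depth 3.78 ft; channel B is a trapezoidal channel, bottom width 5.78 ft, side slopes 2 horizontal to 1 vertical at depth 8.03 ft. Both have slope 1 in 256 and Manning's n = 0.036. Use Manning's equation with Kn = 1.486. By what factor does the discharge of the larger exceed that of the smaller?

6.57

Channel A: Flow area A = b·y = 10.8 × 3.78 = 40.82 ft². Wetted perimeter P = b + 2y = 10.8 + 2×3.78 = 18.36 ft. Hydraulic radius R = A/P = 40.82/18.36 = 2.224 ft. Q_A = (1.486/0.036)·40.82·2.224^(2/3)·√0.003906 = 179.4 ft³/s.
Channel B: With bottom width b = 5.78 ft and side slope z = 2: A = (b + zy)y = (5.78 + 2×8.03)×8.03 = 175.4 ft²; P = b + 2y√(1+z²) = 5.78 + 2×8.03×2.236 = 41.69 ft. Hydraulic radius R = A/P = 175.4/41.69 = 4.207 ft. Q_B = (1.486/0.036)·175.4·4.207^(2/3)·√0.003906 = 1179 ft³/s.
The larger discharge is 1179 ft³/s and the smaller is 179.4 ft³/s; the ratio is 6.57.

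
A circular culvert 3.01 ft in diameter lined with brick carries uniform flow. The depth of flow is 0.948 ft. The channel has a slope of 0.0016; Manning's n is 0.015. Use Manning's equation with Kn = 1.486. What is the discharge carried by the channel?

For a circular section of diameter D = 3.01 ft at depth y = 0.948 ft, the central angle is θ = 2 arccos(1 − 2y/D) = 2.383 rad. Then A = (D²/8)(θ − sin θ) = 1.92 ft² and P = Dθ/2 = 3.587 ft.
Hydraulic radius R = A/P = 1.92/3.587 = 0.5354 ft.
Manning's equation: Q = (1.486/n) A R^(2/3) S^(1/2) = (1.486/0.015) × 1.92 × 0.5354^(2/3) × 0.0016^(1/2) = 5.02 ft³/s.

Q = 5.02 ft³/s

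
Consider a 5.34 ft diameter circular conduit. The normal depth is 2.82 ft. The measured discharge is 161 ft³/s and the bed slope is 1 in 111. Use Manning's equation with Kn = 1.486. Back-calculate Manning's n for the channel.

For a circular section of diameter D = 5.34 ft at depth y = 2.82 ft, the central angle is θ = 2 arccos(1 − 2y/D) = 3.254 rad. Then A = (D²/8)(θ − sin θ) = 12 ft² and P = Dθ/2 = 8.688 ft.
Hydraulic radius R = A/P = 12/8.688 = 1.381 ft.
Rearranging Manning's equation: n = (1.486/Q) A R^(2/3) S^(1/2) = (1.486/161) × 12 × 1.381^(2/3) × √0.009009 = 0.013.

n = 0.013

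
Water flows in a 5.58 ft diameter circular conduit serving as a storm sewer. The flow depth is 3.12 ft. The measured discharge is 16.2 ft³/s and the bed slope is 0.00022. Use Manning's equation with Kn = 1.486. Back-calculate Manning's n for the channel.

n = 0.025

For a circular section of diameter D = 5.58 ft at depth y = 3.12 ft, the central angle is θ = 2 arccos(1 − 2y/D) = 3.379 rad. Then A = (D²/8)(θ − sin θ) = 14.06 ft² and P = Dθ/2 = 9.427 ft.
Hydraulic radius R = A/P = 14.06/9.427 = 1.492 ft.
Rearranging Manning's equation: n = (1.486/Q) A R^(2/3) S^(1/2) = (1.486/16.2) × 14.06 × 1.492^(2/3) × √0.00022 = 0.025.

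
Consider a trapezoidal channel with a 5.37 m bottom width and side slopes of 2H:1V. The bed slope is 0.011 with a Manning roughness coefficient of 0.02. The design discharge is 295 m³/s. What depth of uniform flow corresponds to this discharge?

y_n = 3.15 m

Manning's equation rearranged: A R^(2/3) = nQ / (1·√S) = 0.02 × 295 / (√0.011) = 56.25.
At y = 3.95 m: A R^(2/3) = 90.68 — over.
At y = 3.15 m: A R^(2/3) = 56.18 — ≈ 56.25.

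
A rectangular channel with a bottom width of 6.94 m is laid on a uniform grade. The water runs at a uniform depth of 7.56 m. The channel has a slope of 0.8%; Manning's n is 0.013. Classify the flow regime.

Flow area A = b·y = 6.94 × 7.56 = 52.47 m². Wetted perimeter P = b + 2y = 6.94 + 2×7.56 = 22.06 m.
Hydraulic radius R = A/P = 52.47/22.06 = 2.378 m.
V = (1/n) R^(2/3) √S = (1/0.013) × 2.378^(2/3) × √0.008 = 12.26 m/s. Hydraulic depth D_h = A/T = 52.47/6.94 = 7.56 m.
Froude number Fr = V/√(g·D_h) = 12.26/√(9.81×7.56) = 1.42, which is greater than 1, so the flow is supercritical.

supercritical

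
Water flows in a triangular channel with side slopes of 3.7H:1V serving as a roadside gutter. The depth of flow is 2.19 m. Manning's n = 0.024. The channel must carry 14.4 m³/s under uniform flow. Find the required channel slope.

For a triangular section with side slope z = 3.7: A = zy² = 3.7×2.19² = 17.75 m²; P = 2y√(1+z²) = 2×2.19×3.833 = 16.79 m.
Hydraulic radius R = A/P = 17.75/16.79 = 1.057 m.
From Manning's equation, S = [nQ / (1 A R^(2/3))]² = [0.024 × 14.4 / (1 × 17.75 × 1.057^(2/3))]² = 0.000352.

S = 0.000352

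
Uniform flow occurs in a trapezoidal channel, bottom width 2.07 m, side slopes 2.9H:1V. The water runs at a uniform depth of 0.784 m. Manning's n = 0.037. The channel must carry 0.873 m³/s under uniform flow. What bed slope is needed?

S = 0.00023

With bottom width b = 2.07 m and side slope z = 2.9: A = (b + zy)y = (2.07 + 2.9×0.784)×0.784 = 3.405 m²; P = b + 2y√(1+z²) = 2.07 + 2×0.784×3.068 = 6.88 m.
Hydraulic radius R = A/P = 3.405/6.88 = 0.495 m.
From Manning's equation, S = [nQ / (1 A R^(2/3))]² = [0.037 × 0.873 / (1 × 3.405 × 0.495^(2/3))]² = 0.00023.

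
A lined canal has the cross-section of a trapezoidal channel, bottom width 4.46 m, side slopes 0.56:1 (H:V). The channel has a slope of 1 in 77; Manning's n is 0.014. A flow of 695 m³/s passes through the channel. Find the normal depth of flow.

y_n = 5.9 m

Manning's equation rearranged: A R^(2/3) = nQ / (1·√S) = 0.014 × 695 / (√0.01299) = 85.38.
At y = 5.04 m: A R^(2/3) = 63.81 — too small.
At y = 6.61 m: A R^(2/3) = 105.9 — too large.
At y = 5.9 m: A R^(2/3) = 85.43 — matches.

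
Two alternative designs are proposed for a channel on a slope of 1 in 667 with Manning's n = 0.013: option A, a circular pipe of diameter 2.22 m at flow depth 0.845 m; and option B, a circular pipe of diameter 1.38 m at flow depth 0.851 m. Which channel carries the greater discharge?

Channel A: For a circular section of diameter D = 2.22 m at depth y = 0.845 m, the central angle is θ = 2 arccos(1 − 2y/D) = 2.659 rad. Then A = (D²/8)(θ − sin θ) = 1.353 m² and P = Dθ/2 = 2.952 m. Hydraulic radius R = A/P = 1.353/2.952 = 0.4582 m. Q_A = (1/0.013)·1.353·0.4582^(2/3)·√0.001499 = 2.395 m³/s.
Channel B: For a circular section of diameter D = 1.38 m at depth y = 0.851 m, the central angle is θ = 2 arccos(1 − 2y/D) = 3.613 rad. Then A = (D²/8)(θ − sin θ) = 0.968 m² and P = Dθ/2 = 2.493 m. Hydraulic radius R = A/P = 0.968/2.493 = 0.3883 m. Q_B = (1/0.013)·0.968·0.3883^(2/3)·√0.001499 = 1.535 m³/s.
Q_A = 2.395 m³/s vs Q_B = 1.535 m³/s, so channel A carries more.

channel A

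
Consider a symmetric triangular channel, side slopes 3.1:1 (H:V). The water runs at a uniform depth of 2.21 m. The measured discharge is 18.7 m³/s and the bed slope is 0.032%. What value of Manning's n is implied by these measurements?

n = 0.015

For a triangular section with side slope z = 3.1: A = zy² = 3.1×2.21² = 15.14 m²; P = 2y√(1+z²) = 2×2.21×3.257 = 14.4 m.
Hydraulic radius R = A/P = 15.14/14.4 = 1.052 m.
Rearranging Manning's equation: n = (1/Q) A R^(2/3) S^(1/2) = (1/18.7) × 15.14 × 1.052^(2/3) × √0.00032 = 0.015.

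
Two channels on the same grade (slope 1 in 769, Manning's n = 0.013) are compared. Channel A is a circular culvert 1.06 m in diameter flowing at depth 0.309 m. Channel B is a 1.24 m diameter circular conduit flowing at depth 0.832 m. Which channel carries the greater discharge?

Channel A: For a circular section of diameter D = 1.06 m at depth y = 0.309 m, the central angle is θ = 2 arccos(1 − 2y/D) = 2.281 rad. Then A = (D²/8)(θ − sin θ) = 0.214 m² and P = Dθ/2 = 1.209 m. Hydraulic radius R = A/P = 0.214/1.209 = 0.177 m. Q_A = (1/0.013)·0.214·0.177^(2/3)·√0.0013 = 0.1871 m³/s.
Channel B: For a circular section of diameter D = 1.24 m at depth y = 0.832 m, the central angle is θ = 2 arccos(1 − 2y/D) = 3.84 rad. Then A = (D²/8)(θ − sin θ) = 0.8615 m² and P = Dθ/2 = 2.381 m. Hydraulic radius R = A/P = 0.8615/2.381 = 0.3619 m. Q_B = (1/0.013)·0.8615·0.3619^(2/3)·√0.0013 = 1.214 m³/s.
Q_A = 0.1871 m³/s vs Q_B = 1.214 m³/s, so channel B carries more.

channel B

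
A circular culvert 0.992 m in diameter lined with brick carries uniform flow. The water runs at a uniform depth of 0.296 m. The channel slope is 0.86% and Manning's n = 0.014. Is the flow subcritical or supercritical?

For a circular section of diameter D = 0.992 m at depth y = 0.296 m, the central angle is θ = 2 arccos(1 − 2y/D) = 2.312 rad. Then A = (D²/8)(θ − sin θ) = 0.1936 m² and P = Dθ/2 = 1.147 m.
Hydraulic radius R = A/P = 0.1936/1.147 = 0.1688 m.
V = (1/n) R^(2/3) √S = (1/0.014) × 0.1688^(2/3) × √0.0086 = 2.023 m/s. Hydraulic depth D_h = A/T = 0.1936/0.9078 = 0.2132 m.
Froude number Fr = V/√(g·D_h) = 2.023/√(9.81×0.2132) = 1.4, which is greater than 1, so the flow is supercritical.

supercritical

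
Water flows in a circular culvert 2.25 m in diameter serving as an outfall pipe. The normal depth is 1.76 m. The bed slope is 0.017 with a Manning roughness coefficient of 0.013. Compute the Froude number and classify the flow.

supercritical

For a circular section of diameter D = 2.25 m at depth y = 1.76 m, the central angle is θ = 2 arccos(1 − 2y/D) = 4.341 rad. Then A = (D²/8)(θ − sin θ) = 3.337 m² and P = Dθ/2 = 4.884 m.
Hydraulic radius R = A/P = 3.337/4.884 = 0.6832 m.
V = (1/n) R^(2/3) √S = (1/0.013) × 0.6832^(2/3) × √0.017 = 7.78 m/s. Hydraulic depth D_h = A/T = 3.337/1.857 = 1.797 m.
Froude number Fr = V/√(g·D_h) = 7.78/√(9.81×1.797) = 1.85, which is greater than 1, so the flow is supercritical.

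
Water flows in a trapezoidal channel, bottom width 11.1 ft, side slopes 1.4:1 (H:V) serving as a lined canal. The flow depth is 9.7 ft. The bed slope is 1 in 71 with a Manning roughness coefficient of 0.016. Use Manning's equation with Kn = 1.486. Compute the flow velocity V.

With bottom width b = 11.1 ft and side slope z = 1.4: A = (b + zy)y = (11.1 + 1.4×9.7)×9.7 = 239.4 ft²; P = b + 2y√(1+z²) = 11.1 + 2×9.7×1.72 = 44.48 ft.
Hydraulic radius R = A/P = 239.4/44.48 = 5.382 ft.
From Manning's equation, V = (1.486/n) R^(2/3) S^(1/2) = (1.486/0.016) × 5.382^(2/3) × 0.01408^(1/2) = 33.9 ft/s.

V = 33.9 ft/s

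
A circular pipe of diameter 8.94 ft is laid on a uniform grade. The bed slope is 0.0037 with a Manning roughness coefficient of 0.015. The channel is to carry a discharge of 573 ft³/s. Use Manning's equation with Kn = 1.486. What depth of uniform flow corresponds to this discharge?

y_n = 6.55 ft

Manning's equation rearranged: A R^(2/3) = nQ / (1.486·√S) = 0.015 × 573 / (1.486 × √0.0037) = 95.09.
Trying y = 5.35 ft: A R^(2/3) = 71.8 — low.
Trying y = 7.7 ft: A R^(2/3) = 111.6 — high.
Trying y = 6.55 ft: A R^(2/3) = 95.16 — matches.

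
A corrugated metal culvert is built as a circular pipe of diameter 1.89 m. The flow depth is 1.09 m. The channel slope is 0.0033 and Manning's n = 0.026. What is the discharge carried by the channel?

For a circular section of diameter D = 1.89 m at depth y = 1.09 m, the central angle is θ = 2 arccos(1 − 2y/D) = 3.45 rad. Then A = (D²/8)(θ − sin θ) = 1.676 m² and P = Dθ/2 = 3.26 m.
Hydraulic radius R = A/P = 1.676/3.26 = 0.514 m.
Manning's equation: Q = (1/n) A R^(2/3) S^(1/2) = (1/0.026) × 1.676 × 0.514^(2/3) × 0.0033^(1/2) = 2.38 m³/s.

Q = 2.38 m³/s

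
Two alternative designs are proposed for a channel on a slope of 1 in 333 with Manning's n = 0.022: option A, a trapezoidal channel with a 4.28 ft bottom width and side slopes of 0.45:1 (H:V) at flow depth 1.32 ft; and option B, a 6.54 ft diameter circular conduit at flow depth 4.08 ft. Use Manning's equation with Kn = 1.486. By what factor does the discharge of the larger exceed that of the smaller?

5.55

Channel A: With bottom width b = 4.28 ft and side slope z = 0.45: A = (b + zy)y = (4.28 + 0.45×1.32)×1.32 = 6.434 ft²; P = b + 2y√(1+z²) = 4.28 + 2×1.32×1.097 = 7.175 ft. Hydraulic radius R = A/P = 6.434/7.175 = 0.8967 ft. Q_A = (1.486/0.022)·6.434·0.8967^(2/3)·√0.003003 = 22.14 ft³/s.
Channel B: For a circular section of diameter D = 6.54 ft at depth y = 4.08 ft, the central angle is θ = 2 arccos(1 − 2y/D) = 3.642 rad. Then A = (D²/8)(θ − sin θ) = 22.04 ft² and P = Dθ/2 = 11.91 ft. Hydraulic radius R = A/P = 22.04/11.91 = 1.85 ft. Q_B = (1.486/0.022)·22.04·1.85^(2/3)·√0.003003 = 123 ft³/s.
The larger discharge is 123 ft³/s and the smaller is 22.14 ft³/s; the ratio is 5.55.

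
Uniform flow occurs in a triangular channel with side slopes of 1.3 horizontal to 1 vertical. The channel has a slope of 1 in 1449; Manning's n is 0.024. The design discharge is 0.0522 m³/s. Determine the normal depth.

Manning's equation rearranged: A R^(2/3) = nQ / (1·√S) = 0.024 × 0.0522 / (√0.0006901) = 0.04769.
Trying y = 0.461 m: A R^(2/3) = 0.08896 — over.
Trying y = 0.263 m: A R^(2/3) = 0.01992 — short.
Trying y = 0.365 m: A R^(2/3) = 0.04773 — close enough.

y_n = 0.365 m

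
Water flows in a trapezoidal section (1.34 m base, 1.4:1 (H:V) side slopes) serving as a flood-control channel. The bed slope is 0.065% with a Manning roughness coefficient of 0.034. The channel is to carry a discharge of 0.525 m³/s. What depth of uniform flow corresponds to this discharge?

Manning's equation rearranged: A R^(2/3) = nQ / (1·√S) = 0.034 × 0.525 / (√0.00065) = 0.7001.
Trying y = 0.494 m: A R^(2/3) = 0.4794 — short.
Trying y = 0.694 m: A R^(2/3) = 0.9144 — over.
Trying y = 0.604 m: A R^(2/3) = 0.7001 — close enough.

y_n = 0.604 m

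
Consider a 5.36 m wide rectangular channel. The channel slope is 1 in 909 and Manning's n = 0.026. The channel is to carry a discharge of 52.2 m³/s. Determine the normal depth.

Manning's equation rearranged: A R^(2/3) = nQ / (1·√S) = 0.026 × 52.2 / (√0.0011) = 40.92.
Try y = 6.51 m: A R^(2/3) = 53.5 — too large.
Try y = 3.86 m: A R^(2/3) = 28.09 — too small.
Try y = 5.22 m: A R^(2/3) = 40.95 — close enough.

y_n = 5.22 m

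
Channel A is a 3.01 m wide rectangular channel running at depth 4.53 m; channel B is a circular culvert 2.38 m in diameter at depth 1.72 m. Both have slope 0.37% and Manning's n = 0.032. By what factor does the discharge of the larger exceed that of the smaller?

5.39

Channel A: Flow area A = b·y = 3.01 × 4.53 = 13.64 m². Wetted perimeter P = b + 2y = 3.01 + 2×4.53 = 12.07 m. Hydraulic radius R = A/P = 13.64/12.07 = 1.13 m. Q_A = (1/0.032)·13.64·1.13^(2/3)·√0.0037 = 28.11 m³/s.
Channel B: For a circular section of diameter D = 2.38 m at depth y = 1.72 m, the central angle is θ = 2 arccos(1 − 2y/D) = 4.065 rad. Then A = (D²/8)(θ − sin θ) = 3.443 m² and P = Dθ/2 = 4.837 m. Hydraulic radius R = A/P = 3.443/4.837 = 0.7117 m. Q_B = (1/0.032)·3.443·0.7117^(2/3)·√0.0037 = 5.217 m³/s.
The larger discharge is 28.11 m³/s and the smaller is 5.217 m³/s; the ratio is 5.39.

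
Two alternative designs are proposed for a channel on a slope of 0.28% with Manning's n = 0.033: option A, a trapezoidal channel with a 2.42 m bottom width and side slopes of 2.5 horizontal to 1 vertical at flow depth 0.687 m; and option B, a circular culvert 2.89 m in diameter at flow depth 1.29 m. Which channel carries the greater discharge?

channel B

Channel A: With bottom width b = 2.42 m and side slope z = 2.5: A = (b + zy)y = (2.42 + 2.5×0.687)×0.687 = 2.842 m²; P = b + 2y√(1+z²) = 2.42 + 2×0.687×2.693 = 6.12 m. Hydraulic radius R = A/P = 2.842/6.12 = 0.4645 m. Q_A = (1/0.033)·2.842·0.4645^(2/3)·√0.0028 = 2.734 m³/s.
Channel B: For a circular section of diameter D = 2.89 m at depth y = 1.29 m, the central angle is θ = 2 arccos(1 − 2y/D) = 2.927 rad. Then A = (D²/8)(θ − sin θ) = 2.833 m² and P = Dθ/2 = 4.229 m. Hydraulic radius R = A/P = 2.833/4.229 = 0.6698 m. Q_B = (1/0.033)·2.833·0.6698^(2/3)·√0.0028 = 3.477 m³/s.
Q_A = 2.734 m³/s vs Q_B = 3.477 m³/s, so channel B carries more.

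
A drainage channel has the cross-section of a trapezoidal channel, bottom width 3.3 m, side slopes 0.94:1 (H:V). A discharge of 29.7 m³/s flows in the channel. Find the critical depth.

y_c = 1.71 m

At critical depth, Q² T / (g A³) = 1, i.e. A³/T = Q²/g = 29.7²/9.81 = 89.92.
At y = 1.43 m: A³/T = 48.91 — low.
At y = 2.17 m: A³/T = 210.8 — high.
At y = 1.71 m: A³/T = 90.71 — matches.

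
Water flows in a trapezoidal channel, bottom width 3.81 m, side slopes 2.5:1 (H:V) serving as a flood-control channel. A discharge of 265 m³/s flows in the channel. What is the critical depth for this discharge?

y_c = 4.01 m

At critical depth, Q² T / (g A³) = 1, i.e. A³/T = Q²/g = 265²/9.81 = 7159.
At y = 3.17 m: A³/T = 2618 — short.
At y = 4.93 m: A³/T = 17690 — over.
At y = 4.01 m: A³/T = 7156 — matches.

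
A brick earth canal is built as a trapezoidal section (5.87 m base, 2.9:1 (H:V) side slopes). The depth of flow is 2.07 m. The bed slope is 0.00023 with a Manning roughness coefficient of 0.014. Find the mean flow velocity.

V = 1.31 m/s

With bottom width b = 5.87 m and side slope z = 2.9: A = (b + zy)y = (5.87 + 2.9×2.07)×2.07 = 24.58 m²; P = b + 2y√(1+z²) = 5.87 + 2×2.07×3.068 = 18.57 m.
Hydraulic radius R = A/P = 24.58/18.57 = 1.324 m.
From Manning's equation, V = (1/n) R^(2/3) S^(1/2) = (1/0.014) × 1.324^(2/3) × 0.00023^(1/2) = 1.31 m/s.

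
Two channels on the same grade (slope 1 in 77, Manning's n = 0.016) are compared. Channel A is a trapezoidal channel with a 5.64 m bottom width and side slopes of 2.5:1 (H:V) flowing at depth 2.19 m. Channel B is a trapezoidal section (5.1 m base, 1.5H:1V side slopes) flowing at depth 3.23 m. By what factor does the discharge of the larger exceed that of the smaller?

Channel A: With bottom width b = 5.64 m and side slope z = 2.5: A = (b + zy)y = (5.64 + 2.5×2.19)×2.19 = 24.34 m²; P = b + 2y√(1+z²) = 5.64 + 2×2.19×2.693 = 17.43 m. Hydraulic radius R = A/P = 24.34/17.43 = 1.396 m. Q_A = (1/0.016)·24.34·1.396^(2/3)·√0.01299 = 216.6 m³/s.
Channel B: With bottom width b = 5.1 m and side slope z = 1.5: A = (b + zy)y = (5.1 + 1.5×3.23)×3.23 = 32.12 m²; P = b + 2y√(1+z²) = 5.1 + 2×3.23×1.803 = 16.75 m. Hydraulic radius R = A/P = 32.12/16.75 = 1.918 m. Q_B = (1/0.016)·32.12·1.918^(2/3)·√0.01299 = 353.2 m³/s.
The larger discharge is 353.2 m³/s and the smaller is 216.6 m³/s; the ratio is 1.63.

1.63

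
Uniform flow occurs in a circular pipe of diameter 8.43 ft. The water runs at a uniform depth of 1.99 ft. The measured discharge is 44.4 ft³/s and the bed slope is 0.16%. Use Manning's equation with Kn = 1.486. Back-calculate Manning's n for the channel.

For a circular section of diameter D = 8.43 ft at depth y = 1.99 ft, the central angle is θ = 2 arccos(1 − 2y/D) = 2.029 rad. Then A = (D²/8)(θ − sin θ) = 10.06 ft² and P = Dθ/2 = 8.554 ft.
Hydraulic radius R = A/P = 10.06/8.554 = 1.176 ft.
Rearranging Manning's equation: n = (1.486/Q) A R^(2/3) S^(1/2) = (1.486/44.4) × 10.06 × 1.176^(2/3) × √0.0016 = 0.015.

n = 0.015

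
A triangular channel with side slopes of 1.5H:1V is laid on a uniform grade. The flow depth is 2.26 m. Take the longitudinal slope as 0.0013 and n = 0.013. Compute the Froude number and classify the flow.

subcritical

For a triangular section with side slope z = 1.5: A = zy² = 1.5×2.26² = 7.661 m²; P = 2y√(1+z²) = 2×2.26×1.803 = 8.149 m.
Hydraulic radius R = A/P = 7.661/8.149 = 0.9402 m.
V = (1/n) R^(2/3) √S = (1/0.013) × 0.9402^(2/3) × √0.0013 = 2.662 m/s. Hydraulic depth D_h = A/T = 7.661/6.78 = 1.13 m.
Froude number Fr = V/√(g·D_h) = 2.662/√(9.81×1.13) = 0.799, which is less than 1, so the flow is subcritical.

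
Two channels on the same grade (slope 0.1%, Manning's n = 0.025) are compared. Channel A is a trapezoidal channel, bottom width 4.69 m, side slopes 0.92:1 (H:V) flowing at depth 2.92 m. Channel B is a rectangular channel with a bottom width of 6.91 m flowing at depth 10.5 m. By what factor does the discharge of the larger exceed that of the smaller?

Channel A: With bottom width b = 4.69 m and side slope z = 0.92: A = (b + zy)y = (4.69 + 0.92×2.92)×2.92 = 21.54 m²; P = b + 2y√(1+z²) = 4.69 + 2×2.92×1.359 = 12.63 m. Hydraulic radius R = A/P = 21.54/12.63 = 1.706 m. Q_A = (1/0.025)·21.54·1.706^(2/3)·√0.001 = 38.9 m³/s.
Channel B: Flow area A = b·y = 6.91 × 10.5 = 72.56 m². Wetted perimeter P = b + 2y = 6.91 + 2×10.5 = 27.91 m. Hydraulic radius R = A/P = 72.56/27.91 = 2.6 m. Q_B = (1/0.025)·72.56·2.6^(2/3)·√0.001 = 173.5 m³/s.
The larger discharge is 173.5 m³/s and the smaller is 38.9 m³/s; the ratio is 4.46.

4.46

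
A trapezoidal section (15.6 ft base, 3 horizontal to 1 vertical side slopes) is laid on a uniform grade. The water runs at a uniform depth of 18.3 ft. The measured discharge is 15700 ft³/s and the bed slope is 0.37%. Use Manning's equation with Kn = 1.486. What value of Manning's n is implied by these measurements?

n = 0.0341

With bottom width b = 15.6 ft and side slope z = 3: A = (b + zy)y = (15.6 + 3×18.3)×18.3 = 1290 ft²; P = b + 2y√(1+z²) = 15.6 + 2×18.3×3.162 = 131.3 ft.
Hydraulic radius R = A/P = 1290/131.3 = 9.823 ft.
Rearranging Manning's equation: n = (1.486/Q) A R^(2/3) S^(1/2) = (1.486/15700) × 1290 × 9.823^(2/3) × √0.0037 = 0.0341.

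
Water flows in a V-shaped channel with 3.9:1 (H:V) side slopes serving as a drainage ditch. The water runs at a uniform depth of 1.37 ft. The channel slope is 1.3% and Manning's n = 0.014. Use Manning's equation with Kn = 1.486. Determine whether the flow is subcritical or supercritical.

supercritical

For a triangular section with side slope z = 3.9: A = zy² = 3.9×1.37² = 7.32 ft²; P = 2y√(1+z²) = 2×1.37×4.026 = 11.03 ft.
Hydraulic radius R = A/P = 7.32/11.03 = 0.6635 ft.
V = (1.486/n) R^(2/3) √S = (1.486/0.014) × 0.6635^(2/3) × √0.013 = 9.207 ft/s. Hydraulic depth D_h = A/T = 7.32/10.69 = 0.685 ft.
Froude number Fr = V/√(g·D_h) = 9.207/√(32.2×0.685) = 1.96, which is greater than 1, so the flow is supercritical.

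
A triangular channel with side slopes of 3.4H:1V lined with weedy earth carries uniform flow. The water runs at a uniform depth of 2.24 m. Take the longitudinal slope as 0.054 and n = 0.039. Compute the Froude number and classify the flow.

supercritical

For a triangular section with side slope z = 3.4: A = zy² = 3.4×2.24² = 17.06 m²; P = 2y√(1+z²) = 2×2.24×3.544 = 15.88 m.
Hydraulic radius R = A/P = 17.06/15.88 = 1.074 m.
V = (1/n) R^(2/3) √S = (1/0.039) × 1.074^(2/3) × √0.054 = 6.251 m/s. Hydraulic depth D_h = A/T = 17.06/15.23 = 1.12 m.
Froude number Fr = V/√(g·D_h) = 6.251/√(9.81×1.12) = 1.89, which is greater than 1, so the flow is supercritical.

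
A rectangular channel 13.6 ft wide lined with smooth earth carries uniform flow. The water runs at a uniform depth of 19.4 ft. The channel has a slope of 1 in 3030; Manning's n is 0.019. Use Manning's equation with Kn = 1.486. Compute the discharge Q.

Q = 1100 ft³/s

Flow area A = b·y = 13.6 × 19.4 = 263.8 ft². Wetted perimeter P = b + 2y = 13.6 + 2×19.4 = 52.4 ft.
Hydraulic radius R = A/P = 263.8/52.4 = 5.035 ft.
Manning's equation: Q = (1.486/n) A R^(2/3) S^(1/2) = (1.486/0.019) × 263.8 × 5.035^(2/3) × 0.00033^(1/2) = 1100 ft³/s.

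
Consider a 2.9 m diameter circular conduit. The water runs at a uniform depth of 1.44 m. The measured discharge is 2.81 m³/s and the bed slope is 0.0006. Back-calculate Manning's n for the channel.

n = 0.023

For a circular section of diameter D = 2.9 m at depth y = 1.44 m, the central angle is θ = 2 arccos(1 − 2y/D) = 3.128 rad. Then A = (D²/8)(θ − sin θ) = 3.274 m² and P = Dθ/2 = 4.535 m.
Hydraulic radius R = A/P = 3.274/4.535 = 0.7218 m.
Rearranging Manning's equation: n = (1/Q) A R^(2/3) S^(1/2) = (1/2.81) × 3.274 × 0.7218^(2/3) × √0.0006 = 0.023.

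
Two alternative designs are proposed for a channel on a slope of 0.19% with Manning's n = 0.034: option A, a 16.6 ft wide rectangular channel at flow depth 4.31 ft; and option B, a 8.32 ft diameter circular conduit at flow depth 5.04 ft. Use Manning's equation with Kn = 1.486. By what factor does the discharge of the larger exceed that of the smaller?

2.37

Channel A: Flow area A = b·y = 16.6 × 4.31 = 71.55 ft². Wetted perimeter P = b + 2y = 16.6 + 2×4.31 = 25.22 ft. Hydraulic radius R = A/P = 71.55/25.22 = 2.837 ft. Q_A = (1.486/0.034)·71.55·2.837^(2/3)·√0.0019 = 273.1 ft³/s.
Channel B: For a circular section of diameter D = 8.32 ft at depth y = 5.04 ft, the central angle is θ = 2 arccos(1 − 2y/D) = 3.568 rad. Then A = (D²/8)(θ − sin θ) = 34.45 ft² and P = Dθ/2 = 14.84 ft. Hydraulic radius R = A/P = 34.45/14.84 = 2.321 ft. Q_B = (1.486/0.034)·34.45·2.321^(2/3)·√0.0019 = 115.1 ft³/s.
The larger discharge is 273.1 ft³/s and the smaller is 115.1 ft³/s; the ratio is 2.37.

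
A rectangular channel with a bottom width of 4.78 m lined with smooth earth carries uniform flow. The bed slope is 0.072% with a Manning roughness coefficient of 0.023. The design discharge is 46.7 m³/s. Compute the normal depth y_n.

Manning's equation rearranged: A R^(2/3) = nQ / (1·√S) = 0.023 × 46.7 / (√0.00072) = 40.03.
At y = 4.99 m: A R^(2/3) = 32.85 — short.
At y = 5.88 m: A R^(2/3) = 40.02 — close enough.

y_n = 5.88 m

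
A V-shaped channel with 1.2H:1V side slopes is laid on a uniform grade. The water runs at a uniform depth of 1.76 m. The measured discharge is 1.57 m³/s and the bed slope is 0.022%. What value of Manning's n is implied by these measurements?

For a triangular section with side slope z = 1.2: A = zy² = 1.2×1.76² = 3.717 m²; P = 2y√(1+z²) = 2×1.76×1.562 = 5.498 m.
Hydraulic radius R = A/P = 3.717/5.498 = 0.676 m.
Rearranging Manning's equation: n = (1/Q) A R^(2/3) S^(1/2) = (1/1.57) × 3.717 × 0.676^(2/3) × √0.00022 = 0.027.

n = 0.027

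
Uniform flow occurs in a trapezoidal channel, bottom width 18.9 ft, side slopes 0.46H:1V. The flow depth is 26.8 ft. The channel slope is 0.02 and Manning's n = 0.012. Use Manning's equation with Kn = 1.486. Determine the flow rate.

Q = 71400 ft³/s

With bottom width b = 18.9 ft and side slope z = 0.46: A = (b + zy)y = (18.9 + 0.46×26.8)×26.8 = 836.9 ft²; P = b + 2y√(1+z²) = 18.9 + 2×26.8×1.101 = 77.9 ft.
Hydraulic radius R = A/P = 836.9/77.9 = 10.74 ft.
Manning's equation: Q = (1.486/n) A R^(2/3) S^(1/2) = (1.486/0.012) × 836.9 × 10.74^(2/3) × 0.02^(1/2) = 71400 ft³/s.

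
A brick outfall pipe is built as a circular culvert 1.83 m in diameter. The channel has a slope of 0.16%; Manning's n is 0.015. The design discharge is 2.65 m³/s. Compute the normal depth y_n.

y_n = 1.06 m

Manning's equation rearranged: A R^(2/3) = nQ / (1·√S) = 0.015 × 2.65 / (√0.0016) = 0.9938.
Try y = 1.15 m: A R^(2/3) = 1.125 — too large.
Try y = 0.787 m: A R^(2/3) = 0.6 — too small.
Try y = 1.06 m: A R^(2/3) = 0.9934 — close enough.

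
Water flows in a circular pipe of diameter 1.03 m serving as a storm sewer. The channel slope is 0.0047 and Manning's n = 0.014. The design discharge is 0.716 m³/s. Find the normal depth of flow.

Manning's equation rearranged: A R^(2/3) = nQ / (1·√S) = 0.014 × 0.716 / (√0.0047) = 0.1462.
At y = 0.568 m: A R^(2/3) = 0.1984 — high.
At y = 0.414 m: A R^(2/3) = 0.1147 — low.
At y = 0.474 m: A R^(2/3) = 0.1461 — matches.

y_n = 0.474 m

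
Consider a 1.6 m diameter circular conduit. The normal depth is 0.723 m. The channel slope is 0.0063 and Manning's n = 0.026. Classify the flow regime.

subcritical

For a circular section of diameter D = 1.6 m at depth y = 0.723 m, the central angle is θ = 2 arccos(1 − 2y/D) = 2.949 rad. Then A = (D²/8)(θ − sin θ) = 0.8823 m² and P = Dθ/2 = 2.359 m.
Hydraulic radius R = A/P = 0.8823/2.359 = 0.374 m.
V = (1/n) R^(2/3) √S = (1/0.026) × 0.374^(2/3) × √0.0063 = 1.585 m/s. Hydraulic depth D_h = A/T = 0.8823/1.593 = 0.554 m.
Froude number Fr = V/√(g·D_h) = 1.585/√(9.81×0.554) = 0.68, which is less than 1, so the flow is subcritical.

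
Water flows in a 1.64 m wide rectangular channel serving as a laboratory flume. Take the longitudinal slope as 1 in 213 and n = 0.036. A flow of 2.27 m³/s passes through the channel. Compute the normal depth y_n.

y_n = 1.18 m

Manning's equation rearranged: A R^(2/3) = nQ / (1·√S) = 0.036 × 2.27 / (√0.004695) = 1.193.
At y = 0.885 m: A R^(2/3) = 0.8213 — too small.
At y = 1.37 m: A R^(2/3) = 1.44 — too large.
At y = 1.18 m: A R^(2/3) = 1.193 — close enough.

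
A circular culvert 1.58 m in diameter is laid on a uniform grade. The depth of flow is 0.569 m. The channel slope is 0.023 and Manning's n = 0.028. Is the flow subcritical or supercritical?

For a circular section of diameter D = 1.58 m at depth y = 0.569 m, the central angle is θ = 2 arccos(1 − 2y/D) = 2.575 rad. Then A = (D²/8)(θ − sin θ) = 0.6358 m² and P = Dθ/2 = 2.034 m.
Hydraulic radius R = A/P = 0.6358/2.034 = 0.3126 m.
V = (1/n) R^(2/3) √S = (1/0.028) × 0.3126^(2/3) × √0.023 = 2.495 m/s. Hydraulic depth D_h = A/T = 0.6358/1.517 = 0.4191 m.
Froude number Fr = V/√(g·D_h) = 2.495/√(9.81×0.4191) = 1.23, which is greater than 1, so the flow is supercritical.

supercritical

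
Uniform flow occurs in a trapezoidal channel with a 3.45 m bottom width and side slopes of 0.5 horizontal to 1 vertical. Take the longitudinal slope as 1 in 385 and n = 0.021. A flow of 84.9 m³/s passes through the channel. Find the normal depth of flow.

Manning's equation rearranged: A R^(2/3) = nQ / (1·√S) = 0.021 × 84.9 / (√0.002597) = 34.98.
Trying y = 3.38 m: A R^(2/3) = 23.55 — short.
Trying y = 4.56 m: A R^(2/3) = 40.29 — over.
Trying y = 4.22 m: A R^(2/3) = 34.99 — ≈ 34.98.

y_n = 4.22 m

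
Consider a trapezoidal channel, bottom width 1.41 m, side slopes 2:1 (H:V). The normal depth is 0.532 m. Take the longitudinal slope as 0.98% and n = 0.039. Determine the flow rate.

Q = 1.65 m³/s

With bottom width b = 1.41 m and side slope z = 2: A = (b + zy)y = (1.41 + 2×0.532)×0.532 = 1.316 m²; P = b + 2y√(1+z²) = 1.41 + 2×0.532×2.236 = 3.789 m.
Hydraulic radius R = A/P = 1.316/3.789 = 0.3473 m.
Manning's equation: Q = (1/n) A R^(2/3) S^(1/2) = (1/0.039) × 1.316 × 0.3473^(2/3) × 0.0098^(1/2) = 1.65 m³/s.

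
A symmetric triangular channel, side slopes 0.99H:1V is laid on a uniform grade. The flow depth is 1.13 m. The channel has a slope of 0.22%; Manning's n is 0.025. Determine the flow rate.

Q = 1.28 m³/s

For a triangular section with side slope z = 0.99: A = zy² = 0.99×1.13² = 1.264 m²; P = 2y√(1+z²) = 2×1.13×1.407 = 3.18 m.
Hydraulic radius R = A/P = 1.264/3.18 = 0.3975 m.
Manning's equation: Q = (1/n) A R^(2/3) S^(1/2) = (1/0.025) × 1.264 × 0.3975^(2/3) × 0.0022^(1/2) = 1.28 m³/s.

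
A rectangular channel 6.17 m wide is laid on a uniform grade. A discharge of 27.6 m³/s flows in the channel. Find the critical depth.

y_c = 1.27 m

For a rectangular channel, critical depth y_c = (q²/g)^(1/3) where q = Q/b = 27.6/6.17 = 4.473 m²/s.
So y_c = (4.473²/9.81)^(1/3) = 1.27 m.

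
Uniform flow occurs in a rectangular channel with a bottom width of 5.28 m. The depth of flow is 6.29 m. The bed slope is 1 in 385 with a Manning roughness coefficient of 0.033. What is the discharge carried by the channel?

Flow area A = b·y = 5.28 × 6.29 = 33.21 m². Wetted perimeter P = b + 2y = 5.28 + 2×6.29 = 17.86 m.
Hydraulic radius R = A/P = 33.21/17.86 = 1.86 m.
Manning's equation: Q = (1/n) A R^(2/3) S^(1/2) = (1/0.033) × 33.21 × 1.86^(2/3) × 0.002597^(1/2) = 77.6 m³/s.

Q = 77.6 m³/s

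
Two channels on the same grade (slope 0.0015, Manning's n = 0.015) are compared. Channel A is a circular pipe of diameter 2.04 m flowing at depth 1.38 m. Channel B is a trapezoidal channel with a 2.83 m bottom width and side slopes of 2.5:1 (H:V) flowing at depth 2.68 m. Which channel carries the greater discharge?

Channel A: For a circular section of diameter D = 2.04 m at depth y = 1.38 m, the central angle is θ = 2 arccos(1 − 2y/D) = 3.863 rad. Then A = (D²/8)(θ − sin θ) = 2.353 m² and P = Dθ/2 = 3.94 m. Hydraulic radius R = A/P = 2.353/3.94 = 0.5972 m. Q_A = (1/0.015)·2.353·0.5972^(2/3)·√0.0015 = 4.309 m³/s.
Channel B: With bottom width b = 2.83 m and side slope z = 2.5: A = (b + zy)y = (2.83 + 2.5×2.68)×2.68 = 25.54 m²; P = b + 2y√(1+z²) = 2.83 + 2×2.68×2.693 = 17.26 m. Hydraulic radius R = A/P = 25.54/17.26 = 1.48 m. Q_B = (1/0.015)·25.54·1.48^(2/3)·√0.0015 = 85.63 m³/s.
Q_A = 4.309 m³/s vs Q_B = 85.63 m³/s, so channel B carries more.

channel B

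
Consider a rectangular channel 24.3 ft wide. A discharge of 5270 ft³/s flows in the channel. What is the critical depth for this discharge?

For a rectangular channel, critical depth y_c = (q²/g)^(1/3) where q = Q/b = 5270/24.3 = 216.9 ft²/s.
So y_c = (216.9²/32.2)^(1/3) = 11.3 ft.

y_c = 11.3 ft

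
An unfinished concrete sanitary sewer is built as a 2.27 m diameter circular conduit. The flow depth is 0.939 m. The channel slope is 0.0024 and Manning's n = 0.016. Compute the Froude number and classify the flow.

For a circular section of diameter D = 2.27 m at depth y = 0.939 m, the central angle is θ = 2 arccos(1 − 2y/D) = 2.794 rad. Then A = (D²/8)(θ − sin θ) = 1.581 m² and P = Dθ/2 = 3.172 m.
Hydraulic radius R = A/P = 1.581/3.172 = 0.4984 m.
V = (1/n) R^(2/3) √S = (1/0.016) × 0.4984^(2/3) × √0.0024 = 1.925 m/s. Hydraulic depth D_h = A/T = 1.581/2.236 = 0.707 m.
Froude number Fr = V/√(g·D_h) = 1.925/√(9.81×0.707) = 0.731, which is less than 1, so the flow is subcritical.

subcritical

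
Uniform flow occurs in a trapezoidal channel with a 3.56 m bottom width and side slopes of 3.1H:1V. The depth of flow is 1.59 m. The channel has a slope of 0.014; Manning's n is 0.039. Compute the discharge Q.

Q = 40.1 m³/s

With bottom width b = 3.56 m and side slope z = 3.1: A = (b + zy)y = (3.56 + 3.1×1.59)×1.59 = 13.5 m²; P = b + 2y√(1+z²) = 3.56 + 2×1.59×3.257 = 13.92 m.
Hydraulic radius R = A/P = 13.5/13.92 = 0.9698 m.
Manning's equation: Q = (1/n) A R^(2/3) S^(1/2) = (1/0.039) × 13.5 × 0.9698^(2/3) × 0.014^(1/2) = 40.1 m³/s.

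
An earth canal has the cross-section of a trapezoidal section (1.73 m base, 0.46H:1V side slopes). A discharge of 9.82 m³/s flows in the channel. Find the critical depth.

At critical depth, Q² T / (g A³) = 1, i.e. A³/T = Q²/g = 9.82²/9.81 = 9.83.
Trying y = 1.05 m: A³/T = 4.654 — low.
Trying y = 1.31 m: A³/T = 9.721 — close enough.

y_c = 1.31 m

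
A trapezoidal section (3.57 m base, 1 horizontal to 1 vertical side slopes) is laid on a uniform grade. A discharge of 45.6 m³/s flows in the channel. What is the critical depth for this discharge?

At critical depth, Q² T / (g A³) = 1, i.e. A³/T = Q²/g = 45.6²/9.81 = 212.
At y = 2.55 m: A³/T = 438.4 — over.
At y = 1.76 m: A³/T = 116.4 — short.
At y = 2.09 m: A³/T = 213.6 — close enough.

y_c = 2.09 m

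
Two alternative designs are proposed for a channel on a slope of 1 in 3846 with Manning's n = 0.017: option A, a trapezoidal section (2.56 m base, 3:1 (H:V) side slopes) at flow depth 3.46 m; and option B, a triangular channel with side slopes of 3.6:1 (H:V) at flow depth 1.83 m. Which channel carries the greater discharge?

channel A

Channel A: With bottom width b = 2.56 m and side slope z = 3: A = (b + zy)y = (2.56 + 3×3.46)×3.46 = 44.77 m²; P = b + 2y√(1+z²) = 2.56 + 2×3.46×3.162 = 24.44 m. Hydraulic radius R = A/P = 44.77/24.44 = 1.832 m. Q_A = (1/0.017)·44.77·1.832^(2/3)·√0.00026 = 63.58 m³/s.
Channel B: For a triangular section with side slope z = 3.6: A = zy² = 3.6×1.83² = 12.06 m²; P = 2y√(1+z²) = 2×1.83×3.736 = 13.67 m. Hydraulic radius R = A/P = 12.06/13.67 = 0.8816 m. Q_B = (1/0.017)·12.06·0.8816^(2/3)·√0.00026 = 10.51 m³/s.
Q_A = 63.58 m³/s vs Q_B = 10.51 m³/s, so channel A carries more.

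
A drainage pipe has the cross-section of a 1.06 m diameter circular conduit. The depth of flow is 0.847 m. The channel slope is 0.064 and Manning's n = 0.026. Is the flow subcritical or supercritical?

For a circular section of diameter D = 1.06 m at depth y = 0.847 m, the central angle is θ = 2 arccos(1 − 2y/D) = 4.424 rad. Then A = (D²/8)(θ − sin θ) = 0.756 m² and P = Dθ/2 = 2.345 m.
Hydraulic radius R = A/P = 0.756/2.345 = 0.3224 m.
V = (1/n) R^(2/3) √S = (1/0.026) × 0.3224^(2/3) × √0.064 = 4.575 m/s. Hydraulic depth D_h = A/T = 0.756/0.8495 = 0.8899 m.
Froude number Fr = V/√(g·D_h) = 4.575/√(9.81×0.8899) = 1.55, which is greater than 1, so the flow is supercritical.

supercritical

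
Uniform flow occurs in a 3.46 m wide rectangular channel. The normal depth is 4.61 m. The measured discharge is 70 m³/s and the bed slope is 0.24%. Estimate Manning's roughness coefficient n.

n = 0.013

Flow area A = b·y = 3.46 × 4.61 = 15.95 m². Wetted perimeter P = b + 2y = 3.46 + 2×4.61 = 12.68 m.
Hydraulic radius R = A/P = 15.95/12.68 = 1.258 m.
Rearranging Manning's equation: n = (1/Q) A R^(2/3) S^(1/2) = (1/70) × 15.95 × 1.258^(2/3) × √0.0024 = 0.013.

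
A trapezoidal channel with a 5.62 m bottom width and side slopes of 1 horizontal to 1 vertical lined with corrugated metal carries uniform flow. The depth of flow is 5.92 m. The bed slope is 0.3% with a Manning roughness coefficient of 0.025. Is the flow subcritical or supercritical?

With bottom width b = 5.62 m and side slope z = 1: A = (b + zy)y = (5.62 + 1×5.92)×5.92 = 68.32 m²; P = b + 2y√(1+z²) = 5.62 + 2×5.92×1.414 = 22.36 m.
Hydraulic radius R = A/P = 68.32/22.36 = 3.055 m.
V = (1/n) R^(2/3) √S = (1/0.025) × 3.055^(2/3) × √0.003 = 4.612 m/s. Hydraulic depth D_h = A/T = 68.32/17.46 = 3.913 m.
Froude number Fr = V/√(g·D_h) = 4.612/√(9.81×3.913) = 0.744, which is less than 1, so the flow is subcritical.

subcritical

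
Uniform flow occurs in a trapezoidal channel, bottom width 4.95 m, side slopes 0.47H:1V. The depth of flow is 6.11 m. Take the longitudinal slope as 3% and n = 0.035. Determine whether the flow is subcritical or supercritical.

With bottom width b = 4.95 m and side slope z = 0.47: A = (b + zy)y = (4.95 + 0.47×6.11)×6.11 = 47.79 m²; P = b + 2y√(1+z²) = 4.95 + 2×6.11×1.105 = 18.45 m.
Hydraulic radius R = A/P = 47.79/18.45 = 2.59 m.
V = (1/n) R^(2/3) √S = (1/0.035) × 2.59^(2/3) × √0.03 = 9.333 m/s. Hydraulic depth D_h = A/T = 47.79/10.69 = 4.469 m.
Froude number Fr = V/√(g·D_h) = 9.333/√(9.81×4.469) = 1.41, which is greater than 1, so the flow is supercritical.

supercritical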